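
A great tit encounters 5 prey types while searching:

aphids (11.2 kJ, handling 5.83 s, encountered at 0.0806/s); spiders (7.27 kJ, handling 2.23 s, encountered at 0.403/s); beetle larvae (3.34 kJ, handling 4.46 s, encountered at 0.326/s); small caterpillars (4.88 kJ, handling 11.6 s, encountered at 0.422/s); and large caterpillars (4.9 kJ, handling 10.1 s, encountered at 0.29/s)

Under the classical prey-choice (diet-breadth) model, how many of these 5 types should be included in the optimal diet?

Rank by E/h (kJ/s): spiders 3.26, aphids 1.92, beetle larvae 0.749, large caterpillars 0.485, small caterpillars 0.421. Include each in turn until the next type's E/h falls below the running intake rate.
Rate on top 1: 1.543. aphids: 1.92 > 1.543 → include.
Rate on top 2: 1.618. beetle larvae: 0.749 < 1.618 → exclude; stop.
Optimal diet: spiders, aphids — 2 of 5 types.

2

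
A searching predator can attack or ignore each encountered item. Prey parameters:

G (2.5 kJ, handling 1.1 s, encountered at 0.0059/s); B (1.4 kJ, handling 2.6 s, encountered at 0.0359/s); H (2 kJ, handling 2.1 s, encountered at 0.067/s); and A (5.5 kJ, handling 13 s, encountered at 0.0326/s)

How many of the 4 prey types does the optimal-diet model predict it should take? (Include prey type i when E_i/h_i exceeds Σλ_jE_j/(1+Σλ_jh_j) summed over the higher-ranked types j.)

Rank by E/h (kJ/s): G 2.27, H 0.952, B 0.538, A 0.423. Include each in turn until the next type's E/h falls below the running intake rate.
Rate on top 1: 0.01465. H: 0.952 > 0.01465 → include.
Rate on top 2: 0.1297. B: 0.538 > 0.1297 → include.
Rate on top 3: 0.1604. A: 0.423 > 0.1604 → include.
Optimal diet: G, H, B, A — 4 of 4 types.

4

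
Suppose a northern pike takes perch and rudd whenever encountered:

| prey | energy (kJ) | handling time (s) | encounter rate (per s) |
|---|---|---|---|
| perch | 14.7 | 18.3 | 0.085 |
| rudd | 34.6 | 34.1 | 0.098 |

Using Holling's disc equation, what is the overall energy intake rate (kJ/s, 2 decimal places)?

0.79 kJ/s

R = Σλ_iE_i / (1 + Σλ_ih_i)
Numerator: 0.085×14.7 + 0.098×34.6 = 4.64
Denominator: 1 + 0.085×18.3 + 0.098×34.1 = 5.897
R = 4.64/5.897 = 0.7869 kJ/s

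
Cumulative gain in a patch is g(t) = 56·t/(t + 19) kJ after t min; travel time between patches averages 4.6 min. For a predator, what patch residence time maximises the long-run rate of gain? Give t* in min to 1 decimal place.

Maximise g(t)/(T+t): set derivative to zero → g'(t)(T+t) = g(t).
g'(t) = 56·19/(t + 19)². Setting 56·19/(t+19)² = 56t/[(t+19)(4.6+t)] gives 19(4.6+t) = t(t+19), so t² = 19×4.6 = 87.4.
t* = √87.4 = 9.349 min.

9.3 min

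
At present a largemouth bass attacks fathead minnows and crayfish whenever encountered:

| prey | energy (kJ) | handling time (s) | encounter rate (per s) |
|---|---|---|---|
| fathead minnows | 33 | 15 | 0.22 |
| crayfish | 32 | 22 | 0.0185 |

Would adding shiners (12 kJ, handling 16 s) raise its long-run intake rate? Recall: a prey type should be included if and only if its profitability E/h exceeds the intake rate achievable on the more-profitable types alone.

No

Intake rate on the current diet: R = (0.22×33 + 0.0185×32) / (1 + 0.22×15 + 0.0185×22) = 7.852/4.707 = 1.668 kJ/s.
Profitability of shiners: 12/16 = 0.75 kJ/s.
0.75 < 1.668, so adding shiners would lower the average — exclude it.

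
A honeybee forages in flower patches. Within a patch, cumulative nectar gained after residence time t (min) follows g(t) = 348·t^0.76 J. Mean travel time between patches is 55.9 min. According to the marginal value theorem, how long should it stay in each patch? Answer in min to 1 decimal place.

177.0 min

Maximise g(t)/(T+t): set derivative to zero → g'(t)(T+t) = g(t).
g'(t) = 0.76·348·t^-0.24. Setting 0.76·348·t^-0.24 = 348·t^0.76/(55.9+t) gives 0.76(55.9+t) = t, so 0.24·t = 0.76×55.9.
t* = 0.76×55.9/0.24 = 177 min.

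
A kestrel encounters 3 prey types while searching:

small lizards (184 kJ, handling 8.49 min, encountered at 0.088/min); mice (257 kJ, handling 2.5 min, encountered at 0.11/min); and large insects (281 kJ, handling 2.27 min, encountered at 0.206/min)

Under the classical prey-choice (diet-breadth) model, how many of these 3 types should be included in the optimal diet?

Profitabilities (E/h, kJ/min): large insects 124, mice 103, small lizards 21.7. Add prey in this order while the next type's profitability exceeds the intake rate on those already taken.
Rate on top 1: 39.44. mice: 103 > 39.44 → include.
Rate on top 2: 49.44. small lizards: 21.7 < 49.44 → exclude; stop.
Optimal diet: large insects, mice — 2 of 3 types.

2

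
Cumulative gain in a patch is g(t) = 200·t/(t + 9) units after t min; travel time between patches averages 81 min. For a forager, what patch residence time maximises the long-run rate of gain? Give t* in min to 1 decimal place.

27.0 min

Optimal t* satisfies g'(t*) = g(t*)/(T + t*).
g'(t) = 200·9/(t + 9)². Setting 200·9/(t+9)² = 200t/[(t+9)(81+t)] gives 9(81+t) = t(t+9), so t² = 9×81 = 729.
t* = √729 = 27 min.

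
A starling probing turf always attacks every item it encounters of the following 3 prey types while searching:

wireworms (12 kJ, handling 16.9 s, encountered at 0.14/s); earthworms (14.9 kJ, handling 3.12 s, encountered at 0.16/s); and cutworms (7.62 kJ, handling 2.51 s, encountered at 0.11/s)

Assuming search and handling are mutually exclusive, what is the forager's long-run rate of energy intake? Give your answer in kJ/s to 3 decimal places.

R = (0.14×12 + 0.16×14.9 + 0.11×7.62) / (1 + 0.14×16.9 + 0.16×3.12 + 0.11×2.51) = 4.902/4.141 = 1.184 kJ/s.

1.184 kJ/s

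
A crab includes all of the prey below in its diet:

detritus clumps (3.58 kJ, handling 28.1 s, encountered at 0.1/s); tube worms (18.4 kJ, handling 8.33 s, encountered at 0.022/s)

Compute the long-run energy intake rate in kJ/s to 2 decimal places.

0.19 kJ/s

R = Σλ_iE_i / (1 + Σλ_ih_i)
Numerator: 0.1×3.58 + 0.022×18.4 = 0.7628
Denominator: 1 + 0.1×28.1 + 0.022×8.33 = 3.993
R = 0.7628/3.993 = 0.191 kJ/s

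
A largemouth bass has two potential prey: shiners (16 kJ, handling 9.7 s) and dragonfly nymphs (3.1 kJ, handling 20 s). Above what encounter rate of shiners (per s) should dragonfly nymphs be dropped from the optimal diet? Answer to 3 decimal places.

0.011 per s

At the threshold, the rate on shiners alone equals the profitability of dragonfly nymphs: λ·16/(1 + λ·9.7) = 3.1/20 = 0.155.
Rearranging, λ(16 − 0.155×9.7) = 0.155, so λ = 0.155/14.5 = 0.01069 per s.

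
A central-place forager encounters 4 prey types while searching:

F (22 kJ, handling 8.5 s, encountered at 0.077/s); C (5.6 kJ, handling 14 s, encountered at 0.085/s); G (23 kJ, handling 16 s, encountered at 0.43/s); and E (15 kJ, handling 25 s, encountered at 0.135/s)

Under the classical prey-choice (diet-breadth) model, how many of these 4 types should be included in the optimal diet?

Rank by E/h (kJ/s): F 2.59, G 1.44, E 0.6, C 0.4. Include each in turn until the next type's E/h falls below the running intake rate.
Rate on top 1: 1.024. G: 1.44 > 1.024 → include.
Rate on top 2: 1.357. E: 0.6 < 1.357 → exclude; stop.
Optimal diet: F, G — 2 of 4 types.

2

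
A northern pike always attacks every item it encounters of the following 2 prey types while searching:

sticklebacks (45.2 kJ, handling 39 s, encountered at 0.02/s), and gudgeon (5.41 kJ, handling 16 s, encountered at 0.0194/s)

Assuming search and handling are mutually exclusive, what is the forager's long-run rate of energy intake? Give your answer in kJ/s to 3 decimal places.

0.483 kJ/s

Energy encountered per unit search time: 0.02×45.2 + 0.0194×5.41 = 1.009 kJ/s.
Handling time per unit search time: 0.02×39 + 0.0194×16 = 1.09.
Rate = 1.009/(1 + 1.09) = 0.4827 kJ/s.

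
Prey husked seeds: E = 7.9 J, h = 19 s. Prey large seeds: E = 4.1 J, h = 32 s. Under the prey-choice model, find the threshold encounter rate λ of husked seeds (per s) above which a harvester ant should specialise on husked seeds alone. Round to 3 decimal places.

At the threshold, the rate on husked seeds alone equals the profitability of large seeds: λ·7.9/(1 + λ·19) = 4.1/32 = 0.1281.
Rearranging, λ(7.9 − 0.1281×19) = 0.1281, so λ = 0.1281/5.466 = 0.02344 per s.

0.023 per s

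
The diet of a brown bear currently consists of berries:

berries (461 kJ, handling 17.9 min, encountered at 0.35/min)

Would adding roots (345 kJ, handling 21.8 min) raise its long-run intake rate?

No

Intake rate on the current diet: R = (0.35×461) / (1 + 0.35×17.9) = 161.3/7.265 = 22.21 kJ/min.
Profitability of roots: 345/21.8 = 15.83 kJ/min.
15.83 < 22.21, so adding roots would lower the average — exclude it.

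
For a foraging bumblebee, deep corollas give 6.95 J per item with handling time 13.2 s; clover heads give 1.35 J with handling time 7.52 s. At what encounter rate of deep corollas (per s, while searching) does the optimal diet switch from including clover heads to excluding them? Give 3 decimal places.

0.039 per s

The zero-one rule: include clover heads iff E₂/h₂ > λE₁/(1+λh₁). Equality gives the switch point.
λE₁h₂ = E₂ + λE₂h₁ ⇒ λ = E₂/(E₁h₂ − E₂h₁) = 1.35/(52.26 − 17.82) = 0.03919 per s.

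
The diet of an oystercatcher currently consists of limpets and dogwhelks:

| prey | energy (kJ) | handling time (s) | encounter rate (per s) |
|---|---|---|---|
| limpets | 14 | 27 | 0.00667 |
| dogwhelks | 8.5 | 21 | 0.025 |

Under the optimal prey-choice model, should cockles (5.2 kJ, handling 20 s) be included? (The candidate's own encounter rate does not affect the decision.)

Yes

Intake rate on the current diet: R = (0.00667×14 + 0.025×8.5) / (1 + 0.00667×27 + 0.025×21) = 0.3059/1.705 = 0.1794 kJ/s.
Profitability of cockles: 5.2/20 = 0.26 kJ/s.
Since 0.26 > R, including cockles increases the long-run rate.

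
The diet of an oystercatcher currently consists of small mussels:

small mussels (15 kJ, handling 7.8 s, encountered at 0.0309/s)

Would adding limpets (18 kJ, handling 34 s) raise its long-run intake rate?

Yes

On small mussels alone, R = ΣλE/(1+Σλh) = 0.4635/1.241 = 0.3735 kJ/s.
Profitability of limpets: 18/34 = 0.5294 kJ/s.
Since 0.5294 > R, including limpets increases the long-run rate.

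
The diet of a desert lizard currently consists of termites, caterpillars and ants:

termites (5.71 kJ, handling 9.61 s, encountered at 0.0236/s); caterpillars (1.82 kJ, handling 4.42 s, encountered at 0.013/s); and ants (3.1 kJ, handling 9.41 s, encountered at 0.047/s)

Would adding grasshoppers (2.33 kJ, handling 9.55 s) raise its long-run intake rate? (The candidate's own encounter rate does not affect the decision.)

On termites, caterpillars and ants alone, R = ΣλE/(1+Σλh) = 0.3041/1.727 = 0.1761 kJ/s.
Profitability of grasshoppers: 2.33/9.55 = 0.244 kJ/s.
Since 0.244 > R, including grasshoppers increases the long-run rate.

Yes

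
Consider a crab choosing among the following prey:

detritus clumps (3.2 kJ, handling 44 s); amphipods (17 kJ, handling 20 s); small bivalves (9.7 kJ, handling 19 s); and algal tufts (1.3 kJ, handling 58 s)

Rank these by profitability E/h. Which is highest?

amphipods

Profitability E/h (kJ/s): detritus clumps = 3.2/44 = 0.0727, amphipods = 17/20 = 0.85, small bivalves = 9.7/19 = 0.511, algal tufts = 1.3/58 = 0.0224.
Ranked: amphipods > small bivalves > detritus clumps > algal tufts.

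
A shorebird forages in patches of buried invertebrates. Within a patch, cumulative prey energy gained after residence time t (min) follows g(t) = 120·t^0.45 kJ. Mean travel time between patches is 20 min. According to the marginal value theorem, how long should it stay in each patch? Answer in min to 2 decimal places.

16.36 min

Maximise g(t)/(T+t): set derivative to zero → g'(t)(T+t) = g(t).
g'(t) = 0.45·120·t^-0.55. Setting 0.45·120·t^-0.55 = 120·t^0.45/(20+t) gives 0.45(20+t) = t, so 0.55·t = 0.45×20.
t* = 0.45×20/0.55 = 16.36 min.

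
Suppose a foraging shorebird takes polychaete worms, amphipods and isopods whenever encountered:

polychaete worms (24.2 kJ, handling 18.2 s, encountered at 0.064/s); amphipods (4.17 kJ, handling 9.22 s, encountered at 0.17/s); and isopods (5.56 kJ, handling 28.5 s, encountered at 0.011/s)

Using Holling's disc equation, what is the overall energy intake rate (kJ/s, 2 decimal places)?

0.57 kJ/s

Energy encountered per unit search time: 0.064×24.2 + 0.17×4.17 + 0.011×5.56 = 2.319 kJ/s.
Handling time per unit search time: 0.064×18.2 + 0.17×9.22 + 0.011×28.5 = 3.046.
Rate = 2.319/(1 + 3.046) = 0.5732 kJ/s.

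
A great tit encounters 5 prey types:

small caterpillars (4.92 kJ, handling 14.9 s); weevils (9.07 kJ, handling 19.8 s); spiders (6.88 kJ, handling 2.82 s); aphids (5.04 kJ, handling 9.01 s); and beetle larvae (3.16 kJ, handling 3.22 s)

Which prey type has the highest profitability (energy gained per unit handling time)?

In descending order of E/h:
spiders: 6.88/2.82 = 2.44 kJ/s
beetle larvae: 3.16/3.22 = 0.981 kJ/s
aphids: 5.04/9.01 = 0.559 kJ/s
weevils: 9.07/19.8 = 0.458 kJ/s
small caterpillars: 4.92/14.9 = 0.33 kJ/s

spiders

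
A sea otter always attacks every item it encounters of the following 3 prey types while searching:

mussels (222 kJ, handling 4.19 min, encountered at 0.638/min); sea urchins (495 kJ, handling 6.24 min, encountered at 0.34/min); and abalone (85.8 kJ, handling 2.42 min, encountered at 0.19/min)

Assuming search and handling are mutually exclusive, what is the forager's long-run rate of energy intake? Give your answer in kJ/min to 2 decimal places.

Energy encountered per unit search time: 0.638×222 + 0.34×495 + 0.19×85.8 = 326.2 kJ/min.
Handling time per unit search time: 0.638×4.19 + 0.34×6.24 + 0.19×2.42 = 5.255.
Rate = 326.2/(1 + 5.255) = 52.16 kJ/min.

52.16 kJ/min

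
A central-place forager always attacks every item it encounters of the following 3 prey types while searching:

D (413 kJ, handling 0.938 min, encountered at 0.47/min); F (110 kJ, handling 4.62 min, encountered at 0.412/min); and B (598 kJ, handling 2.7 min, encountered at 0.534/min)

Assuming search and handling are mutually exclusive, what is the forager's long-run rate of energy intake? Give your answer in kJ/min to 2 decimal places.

116.75 kJ/min

Energy encountered per unit search time: 0.47×413 + 0.412×110 + 0.534×598 = 558.8 kJ/min.
Handling time per unit search time: 0.47×0.938 + 0.412×4.62 + 0.534×2.7 = 3.786.
Rate = 558.8/(1 + 3.786) = 116.7 kJ/min.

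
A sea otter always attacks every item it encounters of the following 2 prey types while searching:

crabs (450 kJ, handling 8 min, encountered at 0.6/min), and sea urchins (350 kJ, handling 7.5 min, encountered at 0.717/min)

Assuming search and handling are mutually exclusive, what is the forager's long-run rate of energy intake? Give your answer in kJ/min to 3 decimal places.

Energy encountered per unit search time: 0.6×450 + 0.717×350 = 521 kJ/min.
Handling time per unit search time: 0.6×8 + 0.717×7.5 = 10.18.
Rate = 521/(1 + 10.18) = 46.61 kJ/min.

46.607 kJ/min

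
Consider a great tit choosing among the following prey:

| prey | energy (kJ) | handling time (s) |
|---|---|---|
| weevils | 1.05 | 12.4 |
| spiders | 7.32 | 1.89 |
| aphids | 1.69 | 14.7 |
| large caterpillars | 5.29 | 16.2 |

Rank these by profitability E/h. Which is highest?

In descending order of E/h:
spiders: 7.32/1.89 = 3.87 kJ/s
large caterpillars: 5.29/16.2 = 0.327 kJ/s
aphids: 1.69/14.7 = 0.115 kJ/s
weevils: 1.05/12.4 = 0.0847 kJ/s

spiders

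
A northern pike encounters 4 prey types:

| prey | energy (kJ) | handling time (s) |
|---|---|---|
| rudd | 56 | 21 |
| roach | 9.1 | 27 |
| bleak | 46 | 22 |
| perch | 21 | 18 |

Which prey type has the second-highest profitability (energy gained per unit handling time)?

Profitability E/h (kJ/s): rudd = 56/21 = 2.67, roach = 9.1/27 = 0.337, bleak = 46/22 = 2.09, perch = 21/18 = 1.17.
Ranked: rudd > bleak > perch > roach.

bleak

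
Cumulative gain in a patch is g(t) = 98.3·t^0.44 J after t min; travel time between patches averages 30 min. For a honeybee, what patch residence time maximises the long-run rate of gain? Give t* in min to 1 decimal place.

Maximise g(t)/(T+t): set derivative to zero → g'(t)(T+t) = g(t).
g'(t) = 0.44·98.3·t^-0.56. Setting 0.44·98.3·t^-0.56 = 98.3·t^0.44/(30+t) gives 0.44(30+t) = t, so 0.56·t = 0.44×30.
t* = 0.44×30/0.56 = 23.57 min.

23.6 min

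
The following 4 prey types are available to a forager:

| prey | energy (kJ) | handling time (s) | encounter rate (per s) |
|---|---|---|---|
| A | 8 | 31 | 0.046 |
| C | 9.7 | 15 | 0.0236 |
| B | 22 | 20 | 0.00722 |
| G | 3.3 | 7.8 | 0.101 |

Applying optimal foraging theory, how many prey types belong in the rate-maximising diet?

3

E/h in descending order: B 1.1, C 0.647, G 0.423, A 0.258 kJ/s. The optimal diet is the largest prefix of this list for which every included type satisfies E_i/h_i > R on the types above it.
Rate on top 1: 0.1388. C: 0.647 > 0.1388 → include.
Rate on top 2: 0.2588. G: 0.423 > 0.2588 → include.
Rate on top 3: 0.3154. A: 0.258 < 0.3154 → exclude; stop.
Optimal diet: B, C, G — 3 of 4 types.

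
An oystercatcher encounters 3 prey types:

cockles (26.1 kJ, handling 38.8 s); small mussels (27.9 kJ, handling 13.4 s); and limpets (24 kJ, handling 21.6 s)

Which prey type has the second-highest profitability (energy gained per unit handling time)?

limpets

In descending order of E/h:
small mussels: 27.9/13.4 = 2.08 kJ/s
limpets: 24/21.6 = 1.11 kJ/s
cockles: 26.1/38.8 = 0.673 kJ/s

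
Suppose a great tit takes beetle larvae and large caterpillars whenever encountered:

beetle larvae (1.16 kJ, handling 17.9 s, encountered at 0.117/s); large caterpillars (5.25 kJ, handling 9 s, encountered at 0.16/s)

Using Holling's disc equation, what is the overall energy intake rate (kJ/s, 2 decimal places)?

R = Σλ_iE_i / (1 + Σλ_ih_i)
Numerator: 0.117×1.16 + 0.16×5.25 = 0.9757
Denominator: 1 + 0.117×17.9 + 0.16×9 = 4.534
R = 0.9757/4.534 = 0.2152 kJ/s

0.22 kJ/s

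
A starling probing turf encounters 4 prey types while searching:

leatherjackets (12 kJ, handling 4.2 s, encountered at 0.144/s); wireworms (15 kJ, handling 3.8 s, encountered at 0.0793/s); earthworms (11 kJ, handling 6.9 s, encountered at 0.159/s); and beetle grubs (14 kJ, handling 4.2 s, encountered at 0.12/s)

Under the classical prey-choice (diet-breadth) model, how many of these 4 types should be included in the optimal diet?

3

Rank by E/h (kJ/s): wireworms 3.95, beetle grubs 3.33, leatherjackets 2.86, earthworms 1.59. Include each in turn until the next type's E/h falls below the running intake rate.
Rate on top 1: 0.9141. beetle grubs: 3.33 > 0.9141 → include.
Rate on top 2: 1.589. leatherjackets: 2.86 > 1.589 → include.
Rate on top 3: 1.908. earthworms: 1.59 < 1.908 → exclude; stop.
Optimal diet: wireworms, beetle grubs, leatherjackets — 3 of 4 types.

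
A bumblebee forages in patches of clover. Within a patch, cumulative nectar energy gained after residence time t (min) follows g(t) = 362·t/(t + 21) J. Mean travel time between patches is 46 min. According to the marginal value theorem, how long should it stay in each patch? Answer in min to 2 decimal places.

31.08 min

Optimal t* satisfies g'(t*) = g(t*)/(T + t*).
g'(t) = 362·21/(t + 21)². Setting 362·21/(t+21)² = 362t/[(t+21)(46+t)] gives 21(46+t) = t(t+21), so t² = 21×46 = 966.
t* = √966 = 31.08 min.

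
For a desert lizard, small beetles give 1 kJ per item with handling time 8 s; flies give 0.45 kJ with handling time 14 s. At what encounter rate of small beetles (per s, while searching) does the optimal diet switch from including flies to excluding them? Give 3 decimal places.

The zero-one rule: include flies iff E₂/h₂ > λE₁/(1+λh₁). Equality gives the switch point.
λE₁h₂ = E₂ + λE₂h₁ ⇒ λ = E₂/(E₁h₂ − E₂h₁) = 0.45/(14 − 3.6) = 0.04327 per s.

0.043 per s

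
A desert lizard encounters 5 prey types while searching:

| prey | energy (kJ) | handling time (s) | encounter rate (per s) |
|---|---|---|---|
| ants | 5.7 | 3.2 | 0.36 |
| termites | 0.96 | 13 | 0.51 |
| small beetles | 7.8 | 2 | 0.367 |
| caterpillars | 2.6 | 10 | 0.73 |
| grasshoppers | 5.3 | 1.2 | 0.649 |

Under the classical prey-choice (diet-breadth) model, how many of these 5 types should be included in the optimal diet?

2

E/h in descending order: grasshoppers 4.42, small beetles 3.9, ants 1.78, caterpillars 0.26, termites 0.0738 kJ/s. The optimal diet is the largest prefix of this list for which every included type satisfies E_i/h_i > R on the types above it.
Rate on top 1: 1.934. small beetles: 3.9 > 1.934 → include.
Rate on top 2: 2.508. ants: 1.78 < 2.508 → exclude; stop.
Optimal diet: grasshoppers, small beetles — 2 of 5 types.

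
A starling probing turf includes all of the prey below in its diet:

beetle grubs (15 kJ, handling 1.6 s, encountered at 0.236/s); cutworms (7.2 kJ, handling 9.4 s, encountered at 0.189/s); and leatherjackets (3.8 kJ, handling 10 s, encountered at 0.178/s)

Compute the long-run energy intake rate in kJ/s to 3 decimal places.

R = Σλ_iE_i / (1 + Σλ_ih_i)
Numerator: 0.236×15 + 0.189×7.2 + 0.178×3.8 = 5.577
Denominator: 1 + 0.236×1.6 + 0.189×9.4 + 0.178×10 = 4.934
R = 5.577/4.934 = 1.13 kJ/s

1.130 kJ/s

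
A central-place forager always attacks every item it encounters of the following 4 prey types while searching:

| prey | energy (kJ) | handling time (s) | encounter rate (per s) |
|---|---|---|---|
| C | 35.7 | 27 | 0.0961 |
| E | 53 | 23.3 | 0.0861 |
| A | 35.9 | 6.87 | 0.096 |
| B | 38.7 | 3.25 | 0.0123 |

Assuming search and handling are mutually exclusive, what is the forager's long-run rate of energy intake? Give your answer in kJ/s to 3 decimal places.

R = Σλ_iE_i / (1 + Σλ_ih_i)
Numerator: 0.0961×35.7 + 0.0861×53 + 0.096×35.9 + 0.0123×38.7 = 11.92
Denominator: 1 + 0.0961×27 + 0.0861×23.3 + 0.096×6.87 + 0.0123×3.25 = 6.3
R = 11.92/6.3 = 1.891 kJ/s

1.891 kJ/s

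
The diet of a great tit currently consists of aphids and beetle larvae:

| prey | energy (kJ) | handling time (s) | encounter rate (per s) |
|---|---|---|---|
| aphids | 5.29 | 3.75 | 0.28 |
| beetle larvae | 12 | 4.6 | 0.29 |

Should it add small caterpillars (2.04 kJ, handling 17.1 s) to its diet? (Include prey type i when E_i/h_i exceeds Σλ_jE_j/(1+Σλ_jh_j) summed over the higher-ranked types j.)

Current rate: (0.28×5.29 + 0.29×12)/(1 + 0.28×3.75 + 0.29×4.6) = 1.466 kJ/s.
small caterpillars: E/h = 2.04/17.1 = 0.1193 kJ/s.
0.1193 < 1.466, so adding small caterpillars would lower the average — exclude it.

No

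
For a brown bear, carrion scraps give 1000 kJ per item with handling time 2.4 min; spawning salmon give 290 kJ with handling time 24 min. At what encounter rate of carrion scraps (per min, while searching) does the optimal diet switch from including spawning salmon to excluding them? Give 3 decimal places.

Drop spawning salmon once their profitability E₂/h₂ falls below the rate achievable on carrion scraps alone: E₂/h₂ = λE₁/(1 + λh₁).
Solve for λ: λE₁h₂ = E₂(1 + λh₁) → λ(E₁h₂ − E₂h₁) = E₂ → λ = E₂/(E₁h₂ − E₂h₁).
λ = 290/(1000×24 − 290×2.4) = 290/2.33e+04 = 0.01244 per min.

0.012 per min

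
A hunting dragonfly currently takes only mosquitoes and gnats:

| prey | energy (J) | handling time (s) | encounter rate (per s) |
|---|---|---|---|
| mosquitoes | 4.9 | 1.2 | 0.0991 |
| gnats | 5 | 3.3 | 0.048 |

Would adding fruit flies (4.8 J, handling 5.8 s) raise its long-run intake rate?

Yes

On mosquitoes and gnats alone, R = ΣλE/(1+Σλh) = 0.7256/1.277 = 0.5681 J/s.
fruit flies: E/h = 4.8/5.8 = 0.8276 J/s.
Since 0.8276 > R, including fruit flies increases the long-run rate.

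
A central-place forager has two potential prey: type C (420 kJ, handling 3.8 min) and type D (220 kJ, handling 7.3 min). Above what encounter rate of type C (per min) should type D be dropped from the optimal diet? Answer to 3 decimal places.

The zero-one rule: include type D iff E₂/h₂ > λE₁/(1+λh₁). Equality gives the switch point.
λE₁h₂ = E₂ + λE₂h₁ ⇒ λ = E₂/(E₁h₂ − E₂h₁) = 220/(3066 − 836) = 0.09865 per min.

0.099 per min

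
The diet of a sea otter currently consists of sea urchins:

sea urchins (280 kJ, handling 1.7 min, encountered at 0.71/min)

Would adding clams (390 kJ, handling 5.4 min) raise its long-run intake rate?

No

Current rate: (0.71×280)/(1 + 0.71×1.7) = 90.08 kJ/min.
Profitability of clams: 390/5.4 = 72.22 kJ/min.
72.22 < 90.08, so adding clams would lower the average — exclude it.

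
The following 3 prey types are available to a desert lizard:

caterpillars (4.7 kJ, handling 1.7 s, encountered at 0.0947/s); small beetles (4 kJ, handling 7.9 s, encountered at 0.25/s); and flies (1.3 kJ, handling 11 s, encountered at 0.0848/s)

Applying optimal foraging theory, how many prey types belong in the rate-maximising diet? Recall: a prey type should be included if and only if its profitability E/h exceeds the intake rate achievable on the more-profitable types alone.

E/h in descending order: caterpillars 2.76, small beetles 0.506, flies 0.118 kJ/s. The optimal diet is the largest prefix of this list for which every included type satisfies E_i/h_i > R on the types above it.
Rate on top 1: 0.3834. small beetles: 0.506 > 0.3834 → include.
Rate on top 2: 0.4608. flies: 0.118 < 0.4608 → exclude; stop.
Optimal diet: caterpillars, small beetles — 2 of 3 types.

2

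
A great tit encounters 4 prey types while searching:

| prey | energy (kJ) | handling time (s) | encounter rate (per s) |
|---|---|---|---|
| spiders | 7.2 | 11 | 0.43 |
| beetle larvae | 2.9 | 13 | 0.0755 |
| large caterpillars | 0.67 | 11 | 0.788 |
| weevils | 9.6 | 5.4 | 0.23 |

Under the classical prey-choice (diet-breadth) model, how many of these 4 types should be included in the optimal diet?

1

Profitabilities (E/h, kJ/s): weevils 1.78, spiders 0.655, beetle larvae 0.223, large caterpillars 0.0609. Add prey in this order while the next type's profitability exceeds the intake rate on those already taken.
Rate on top 1: 0.9848. spiders: 0.655 < 0.9848 → exclude; stop.
Optimal diet: weevils — 1 of 4 types.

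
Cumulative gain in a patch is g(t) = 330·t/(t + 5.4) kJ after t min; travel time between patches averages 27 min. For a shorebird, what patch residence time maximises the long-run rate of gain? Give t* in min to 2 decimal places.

12.07 min

Optimal t* satisfies g'(t*) = g(t*)/(T + t*).
g'(t) = 330·5.4/(t + 5.4)². Setting 330·5.4/(t+5.4)² = 330t/[(t+5.4)(27+t)] gives 5.4(27+t) = t(t+5.4), so t² = 5.4×27 = 145.8.
t* = √145.8 = 12.07 min.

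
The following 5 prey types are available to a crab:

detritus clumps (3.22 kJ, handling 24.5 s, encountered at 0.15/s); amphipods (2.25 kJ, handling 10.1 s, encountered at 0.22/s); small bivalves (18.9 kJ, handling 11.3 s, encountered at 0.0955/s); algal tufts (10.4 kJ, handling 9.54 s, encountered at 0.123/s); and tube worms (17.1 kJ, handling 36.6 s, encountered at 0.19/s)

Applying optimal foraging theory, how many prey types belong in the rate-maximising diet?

2

Profitabilities (E/h, kJ/s): small bivalves 1.67, algal tufts 1.09, tube worms 0.467, amphipods 0.223, detritus clumps 0.131. Add prey in this order while the next type's profitability exceeds the intake rate on those already taken.
Rate on top 1: 0.8681. algal tufts: 1.09 > 0.8681 → include.
Rate on top 2: 0.9482. tube worms: 0.467 < 0.9482 → exclude; stop.
Optimal diet: small bivalves, algal tufts — 2 of 5 types.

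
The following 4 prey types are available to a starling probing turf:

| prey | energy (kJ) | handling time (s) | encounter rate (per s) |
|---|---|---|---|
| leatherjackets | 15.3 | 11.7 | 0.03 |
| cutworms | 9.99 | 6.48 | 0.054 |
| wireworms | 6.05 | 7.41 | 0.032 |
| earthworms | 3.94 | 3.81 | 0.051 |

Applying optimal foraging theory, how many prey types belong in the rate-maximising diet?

Rank by E/h (kJ/s): cutworms 1.54, leatherjackets 1.31, earthworms 1.03, wireworms 0.816. Include each in turn until the next type's E/h falls below the running intake rate.
Rate on top 1: 0.3996. leatherjackets: 1.31 > 0.3996 → include.
Rate on top 2: 0.587. earthworms: 1.03 > 0.587 → include.
Rate on top 3: 0.6329. wireworms: 0.816 > 0.6329 → include.
Optimal diet: cutworms, leatherjackets, earthworms, wireworms — 4 of 4 types.

4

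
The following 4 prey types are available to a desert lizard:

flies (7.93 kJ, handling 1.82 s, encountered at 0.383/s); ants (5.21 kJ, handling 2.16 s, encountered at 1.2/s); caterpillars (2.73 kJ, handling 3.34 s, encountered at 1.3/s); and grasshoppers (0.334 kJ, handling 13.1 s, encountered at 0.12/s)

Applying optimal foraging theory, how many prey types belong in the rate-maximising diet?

Rank by E/h (kJ/s): flies 4.36, ants 2.41, caterpillars 0.817, grasshoppers 0.0255. Include each in turn until the next type's E/h falls below the running intake rate.
Rate on top 1: 1.79. ants: 2.41 > 1.79 → include.
Rate on top 2: 2.166. caterpillars: 0.817 < 2.166 → exclude; stop.
Optimal diet: flies, ants — 2 of 4 types.

2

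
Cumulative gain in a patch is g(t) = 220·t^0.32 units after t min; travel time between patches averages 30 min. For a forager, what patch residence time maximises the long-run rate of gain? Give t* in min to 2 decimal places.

Maximise g(t)/(T+t): set derivative to zero → g'(t)(T+t) = g(t).
g'(t) = 0.32·220·t^-0.68. Setting 0.32·220·t^-0.68 = 220·t^0.32/(30+t) gives 0.32(30+t) = t, so 0.68·t = 0.32×30.
t* = 0.32×30/0.68 = 14.12 min.

14.12 min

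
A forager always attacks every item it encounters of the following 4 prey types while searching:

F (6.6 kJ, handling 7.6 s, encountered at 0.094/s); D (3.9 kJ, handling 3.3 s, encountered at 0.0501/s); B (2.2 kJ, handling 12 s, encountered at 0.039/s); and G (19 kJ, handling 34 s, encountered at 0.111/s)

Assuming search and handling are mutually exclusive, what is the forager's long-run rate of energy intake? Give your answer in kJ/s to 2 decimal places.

Energy encountered per unit search time: 0.094×6.6 + 0.0501×3.9 + 0.039×2.2 + 0.111×19 = 3.011 kJ/s.
Handling time per unit search time: 0.094×7.6 + 0.0501×3.3 + 0.039×12 + 0.111×34 = 5.122.
Rate = 3.011/(1 + 5.122) = 0.4918 kJ/s.

0.49 kJ/s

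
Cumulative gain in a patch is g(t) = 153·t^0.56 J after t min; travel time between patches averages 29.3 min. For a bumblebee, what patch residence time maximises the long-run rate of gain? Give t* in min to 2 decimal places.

Optimal t* satisfies g'(t*) = g(t*)/(T + t*).
g'(t) = 0.56·153·t^-0.44. Setting 0.56·153·t^-0.44 = 153·t^0.56/(29.3+t) gives 0.56(29.3+t) = t, so 0.44·t = 0.56×29.3.
t* = 0.56×29.3/0.44 = 37.29 min.

37.29 min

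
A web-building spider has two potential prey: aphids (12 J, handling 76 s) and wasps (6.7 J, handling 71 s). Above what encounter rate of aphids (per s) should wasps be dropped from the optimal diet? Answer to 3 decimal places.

0.020 per s

Drop wasps once their profitability E₂/h₂ falls below the rate achievable on aphids alone: E₂/h₂ = λE₁/(1 + λh₁).
Solve for λ: λE₁h₂ = E₂(1 + λh₁) → λ(E₁h₂ − E₂h₁) = E₂ → λ = E₂/(E₁h₂ − E₂h₁).
λ = 6.7/(12×71 − 6.7×76) = 6.7/342.8 = 0.01954 per s.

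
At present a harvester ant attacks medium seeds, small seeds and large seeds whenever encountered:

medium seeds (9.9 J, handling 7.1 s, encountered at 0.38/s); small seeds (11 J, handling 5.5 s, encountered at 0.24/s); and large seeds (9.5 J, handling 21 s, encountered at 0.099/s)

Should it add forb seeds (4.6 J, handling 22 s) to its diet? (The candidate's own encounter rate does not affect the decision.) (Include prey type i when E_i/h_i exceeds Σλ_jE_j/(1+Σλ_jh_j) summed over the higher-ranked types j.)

No

Current rate: (0.38×9.9 + 0.24×11 + 0.099×9.5)/(1 + 0.38×7.1 + 0.24×5.5 + 0.099×21) = 1.035 J/s.
forb seeds: E/h = 4.6/22 = 0.2091 J/s.
0.2091 < 1.035, so adding forb seeds would lower the average — exclude it.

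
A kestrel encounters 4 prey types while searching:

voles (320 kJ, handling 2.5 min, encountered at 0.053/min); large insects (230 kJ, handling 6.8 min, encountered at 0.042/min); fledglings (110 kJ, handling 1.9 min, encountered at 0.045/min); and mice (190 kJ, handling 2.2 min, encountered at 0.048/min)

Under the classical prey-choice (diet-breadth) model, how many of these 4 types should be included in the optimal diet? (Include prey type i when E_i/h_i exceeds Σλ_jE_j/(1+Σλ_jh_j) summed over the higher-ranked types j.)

Profitabilities (E/h, kJ/min): voles 128, mice 86.4, fledglings 57.9, large insects 33.8. Add prey in this order while the next type's profitability exceeds the intake rate on those already taken.
Rate on top 1: 14.98. mice: 86.4 > 14.98 → include.
Rate on top 2: 21.06. fledglings: 57.9 > 21.06 → include.
Rate on top 3: 23.44. large insects: 33.8 > 23.44 → include.
Optimal diet: voles, mice, fledglings, large insects — 4 of 4 types.

4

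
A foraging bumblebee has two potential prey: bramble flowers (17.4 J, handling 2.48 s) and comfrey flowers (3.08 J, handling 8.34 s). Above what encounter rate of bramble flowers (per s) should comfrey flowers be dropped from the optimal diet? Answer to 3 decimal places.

At the threshold, the rate on bramble flowers alone equals the profitability of comfrey flowers: λ·17.4/(1 + λ·2.48) = 3.08/8.34 = 0.3693.
Rearranging, λ(17.4 − 0.3693×2.48) = 0.3693, so λ = 0.3693/16.48 = 0.0224 per s.

0.022 per s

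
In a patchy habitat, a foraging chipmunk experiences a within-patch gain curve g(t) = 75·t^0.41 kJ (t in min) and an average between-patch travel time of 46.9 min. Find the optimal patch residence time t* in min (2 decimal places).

32.59 min

Maximise g(t)/(T+t): set derivative to zero → g'(t)(T+t) = g(t).
g'(t) = 0.41·75·t^-0.59. Setting 0.41·75·t^-0.59 = 75·t^0.41/(46.9+t) gives 0.41(46.9+t) = t, so 0.59·t = 0.41×46.9.
t* = 0.41×46.9/0.59 = 32.59 min.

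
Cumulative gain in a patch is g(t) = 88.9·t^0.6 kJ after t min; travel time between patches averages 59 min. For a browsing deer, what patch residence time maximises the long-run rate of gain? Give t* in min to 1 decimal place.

Optimal t* satisfies g'(t*) = g(t*)/(T + t*).
g'(t) = 0.6·88.9·t^-0.4. Setting 0.6·88.9·t^-0.4 = 88.9·t^0.6/(59+t) gives 0.6(59+t) = t, so 0.40·t = 0.6×59.
t* = 0.6×59/0.40 = 88.5 min.

88.5 min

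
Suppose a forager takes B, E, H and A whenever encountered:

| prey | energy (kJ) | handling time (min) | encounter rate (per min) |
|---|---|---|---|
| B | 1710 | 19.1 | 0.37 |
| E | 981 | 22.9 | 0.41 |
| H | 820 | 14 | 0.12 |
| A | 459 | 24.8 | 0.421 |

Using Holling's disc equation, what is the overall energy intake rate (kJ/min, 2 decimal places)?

R = Σλ_iE_i / (1 + Σλ_ih_i)
Numerator: 0.37×1710 + 0.41×981 + 0.12×820 + 0.421×459 = 1327
Denominator: 1 + 0.37×19.1 + 0.41×22.9 + 0.12×14 + 0.421×24.8 = 29.58
R = 1327/29.58 = 44.85 kJ/min

44.85 kJ/min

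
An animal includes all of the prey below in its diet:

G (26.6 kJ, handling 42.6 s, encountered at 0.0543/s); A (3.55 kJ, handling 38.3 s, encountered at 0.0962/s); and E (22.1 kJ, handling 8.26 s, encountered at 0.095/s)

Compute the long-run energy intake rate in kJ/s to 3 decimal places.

Energy encountered per unit search time: 0.0543×26.6 + 0.0962×3.55 + 0.095×22.1 = 3.885 kJ/s.
Handling time per unit search time: 0.0543×42.6 + 0.0962×38.3 + 0.095×8.26 = 6.782.
Rate = 3.885/(1 + 6.782) = 0.4993 kJ/s.

0.499 kJ/s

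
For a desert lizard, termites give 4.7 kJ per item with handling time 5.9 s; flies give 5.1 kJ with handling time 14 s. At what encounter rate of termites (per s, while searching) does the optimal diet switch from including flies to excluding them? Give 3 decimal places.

At the threshold, the rate on termites alone equals the profitability of flies: λ·4.7/(1 + λ·5.9) = 5.1/14 = 0.3643.
Rearranging, λ(4.7 − 0.3643×5.9) = 0.3643, so λ = 0.3643/2.551 = 0.1428 per s.

0.143 per s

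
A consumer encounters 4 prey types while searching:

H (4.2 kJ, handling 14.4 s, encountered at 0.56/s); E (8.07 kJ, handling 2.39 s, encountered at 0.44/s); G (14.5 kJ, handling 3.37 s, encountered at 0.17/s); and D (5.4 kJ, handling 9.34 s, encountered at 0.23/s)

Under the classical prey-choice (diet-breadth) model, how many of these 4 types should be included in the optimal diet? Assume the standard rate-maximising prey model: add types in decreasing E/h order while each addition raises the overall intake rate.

E/h in descending order: G 4.3, E 3.38, D 0.578, H 0.292 kJ/s. The optimal diet is the largest prefix of this list for which every included type satisfies E_i/h_i > R on the types above it.
Rate on top 1: 1.567. E: 3.38 > 1.567 → include.
Rate on top 2: 2.292. D: 0.578 < 2.292 → exclude; stop.
Optimal diet: G, E — 2 of 4 types.

2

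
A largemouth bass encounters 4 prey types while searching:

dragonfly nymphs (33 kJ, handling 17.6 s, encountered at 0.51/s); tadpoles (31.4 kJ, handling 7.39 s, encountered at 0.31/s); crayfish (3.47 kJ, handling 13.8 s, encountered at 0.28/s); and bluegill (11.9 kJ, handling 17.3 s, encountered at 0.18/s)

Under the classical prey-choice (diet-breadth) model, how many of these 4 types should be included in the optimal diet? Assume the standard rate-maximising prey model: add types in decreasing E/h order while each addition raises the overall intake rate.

Rank by E/h (kJ/s): tadpoles 4.25, dragonfly nymphs 1.87, bluegill 0.688, crayfish 0.251. Include each in turn until the next type's E/h falls below the running intake rate.
Rate on top 1: 2.958. dragonfly nymphs: 1.87 < 2.958 → exclude; stop.
Optimal diet: tadpoles — 1 of 4 types.

1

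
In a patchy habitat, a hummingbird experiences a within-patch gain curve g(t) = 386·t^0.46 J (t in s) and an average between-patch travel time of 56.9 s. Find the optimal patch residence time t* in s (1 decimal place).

48.5 s

Optimal t* satisfies g'(t*) = g(t*)/(T + t*).
g'(t) = 0.46·386·t^-0.54. Setting 0.46·386·t^-0.54 = 386·t^0.46/(56.9+t) gives 0.46(56.9+t) = t, so 0.54·t = 0.46×56.9.
t* = 0.46×56.9/0.54 = 48.47 s.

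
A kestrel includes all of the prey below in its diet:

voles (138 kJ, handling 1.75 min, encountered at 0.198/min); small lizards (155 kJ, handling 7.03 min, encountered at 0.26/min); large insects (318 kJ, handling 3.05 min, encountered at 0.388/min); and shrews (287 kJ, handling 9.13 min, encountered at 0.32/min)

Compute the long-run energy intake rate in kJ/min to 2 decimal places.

38.86 kJ/min

R = Σλ_iE_i / (1 + Σλ_ih_i)
Numerator: 0.198×138 + 0.26×155 + 0.388×318 + 0.32×287 = 282.8
Denominator: 1 + 0.198×1.75 + 0.26×7.03 + 0.388×3.05 + 0.32×9.13 = 7.279
R = 282.8/7.279 = 38.86 kJ/min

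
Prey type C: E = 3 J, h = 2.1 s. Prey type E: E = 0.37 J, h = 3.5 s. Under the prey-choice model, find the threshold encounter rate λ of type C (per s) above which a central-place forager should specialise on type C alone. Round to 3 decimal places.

Drop type E once their profitability E₂/h₂ falls below the rate achievable on type C alone: E₂/h₂ = λE₁/(1 + λh₁).
Solve for λ: λE₁h₂ = E₂(1 + λh₁) → λ(E₁h₂ − E₂h₁) = E₂ → λ = E₂/(E₁h₂ − E₂h₁).
λ = 0.37/(3×3.5 − 0.37×2.1) = 0.37/9.723 = 0.03805 per s.

0.038 per s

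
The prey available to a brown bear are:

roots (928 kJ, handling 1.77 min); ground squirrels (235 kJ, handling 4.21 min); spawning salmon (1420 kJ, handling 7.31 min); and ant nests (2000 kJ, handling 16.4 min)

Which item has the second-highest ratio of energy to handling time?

spawning salmon

In descending order of E/h:
roots: 928/1.77 = 524 kJ/min
spawning salmon: 1420/7.31 = 194 kJ/min
ant nests: 2000/16.4 = 122 kJ/min
ground squirrels: 235/4.21 = 55.8 kJ/min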